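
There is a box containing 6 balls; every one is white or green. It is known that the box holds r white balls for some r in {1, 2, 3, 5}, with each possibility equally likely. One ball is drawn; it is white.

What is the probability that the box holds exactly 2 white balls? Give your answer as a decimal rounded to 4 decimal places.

0.1818

Under each hypothesis, the probability of this draw is: P(data | r = 1) = (1/6) = 1/6; P(data | r = 2) = (2/6) = 1/3; P(data | r = 3) = (3/6) = 1/2; P(data | r = 5) = (5/6) = 5/6.
The prior-weighted likelihoods are 1/4 · 1/6 = 1/24, 1/4 · 1/3 = 1/12, 1/4 · 1/2 = 1/8, 1/4 · 5/6 = 5/24; summing to 11/24.
Hence P(r = 2 | data) = (1/12) / (11/24) = 2/11.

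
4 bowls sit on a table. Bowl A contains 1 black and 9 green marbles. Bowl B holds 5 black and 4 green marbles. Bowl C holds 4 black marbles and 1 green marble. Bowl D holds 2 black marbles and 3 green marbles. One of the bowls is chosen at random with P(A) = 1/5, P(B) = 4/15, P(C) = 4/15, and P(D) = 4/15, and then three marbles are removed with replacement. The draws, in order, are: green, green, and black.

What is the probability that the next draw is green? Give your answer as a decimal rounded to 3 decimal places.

0.566

Compute the likelihood of the observed sequence for each case: P(data | bowl A) = (9/10)(9/10)(1/10) = 0.081; P(data | bowl B) = (4/9)(4/9)(5/9) = 0.10974; P(data | bowl C) = (1/5)(1/5)(4/5) = 0.032; P(data | bowl D) = (3/5)(3/5)(2/5) = 0.144.
Multiplying each by its prior: 1/5 · 0.081 = 0.0162, 4/15 · 0.10974 = 0.029264, 4/15 · 0.032 = 0.0085333, 4/15 · 0.144 = 0.0384; summing to 0.092397.
Normalising, the posterior is P(bowl A | data) = 0.17533, P(bowl B | data) = 0.31672, P(bowl C | data) = 0.092355, P(bowl D | data) = 0.4156.
The predictive probability is P(green next | data) = (9/10)(0.17533) + (4/9)(0.31672) + (1/5)(0.092355) + (3/5)(0.4156) = 0.56639.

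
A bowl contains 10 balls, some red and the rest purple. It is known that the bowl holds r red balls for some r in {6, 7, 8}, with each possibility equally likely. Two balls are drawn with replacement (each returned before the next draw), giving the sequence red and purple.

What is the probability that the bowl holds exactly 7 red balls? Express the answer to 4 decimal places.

0.3443

The likelihood of the observed sequence under each hypothesis: P(data | r = 6) = (6/10)(4/10) = 6/25; P(data | r = 7) = (7/10)(3/10) = 21/100; P(data | r = 8) = (8/10)(2/10) = 4/25.
The prior-weighted likelihoods are 1/3 · 6/25 = 2/25, 1/3 · 21/100 = 7/100, 1/3 · 4/25 = 4/75; with total 61/300.
So P(r = 7 | data) = (7/100) / (61/300) = 21/61.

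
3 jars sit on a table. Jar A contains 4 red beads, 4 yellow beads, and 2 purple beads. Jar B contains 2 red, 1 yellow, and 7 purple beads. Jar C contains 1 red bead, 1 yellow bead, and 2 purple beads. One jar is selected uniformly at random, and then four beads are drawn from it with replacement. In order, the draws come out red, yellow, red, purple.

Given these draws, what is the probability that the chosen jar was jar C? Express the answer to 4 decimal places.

The likelihood of the observed sequence under each hypothesis: P(data | jar A) = (4/10)(4/10)(4/10)(2/10) = 0.0128; P(data | jar B) = (2/10)(1/10)(2/10)(7/10) = 0.0028; P(data | jar C) = (1/4)(1/4)(1/4)(2/4) = 0.0078125.
Weighting by the prior gives 1/3 · 0.0128 = 0.0042667, 1/3 · 0.0028 = 0.00093333, 1/3 · 0.0078125 = 0.0026042; with total 0.0078042.
So P(jar C | data) = (0.0026042) / (0.0078042) = 0.33369.

0.3337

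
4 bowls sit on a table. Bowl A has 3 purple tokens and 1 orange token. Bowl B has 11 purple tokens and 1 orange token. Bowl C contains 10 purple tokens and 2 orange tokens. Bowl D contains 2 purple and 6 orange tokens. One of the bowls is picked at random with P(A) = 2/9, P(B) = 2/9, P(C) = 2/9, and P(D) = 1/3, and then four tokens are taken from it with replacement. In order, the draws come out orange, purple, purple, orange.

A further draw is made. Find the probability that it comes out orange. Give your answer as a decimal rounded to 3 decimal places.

The likelihood of the observed sequence under each hypothesis: P(data | bowl A) = (1/4)(3/4)(3/4)(1/4) = 0.035156; P(data | bowl B) = (1/12)(11/12)(11/12)(1/12) = 0.0058353; P(data | bowl C) = (2/12)(10/12)(10/12)(2/12) = 0.01929; P(data | bowl D) = (6/8)(2/8)(2/8)(6/8) = 0.035156.
Multiplying each by its prior: 2/9 · 0.035156 = 0.0078125, 2/9 · 0.0058353 = 0.0012967, 2/9 · 0.01929 = 0.0042867, 1/3 · 0.035156 = 0.011719; with total 0.025115.
Dividing through by the total gives posterior P(bowl A | data) = 0.31107, P(bowl B | data) = 0.051632, P(bowl C | data) = 0.17068, P(bowl D | data) = 0.46661.
So P(orange next | data) = Σ P(orange next | H) P(H | data) = (1/4)(0.31107) + (1/12)(0.051632) + (1/6)(0.17068) + (3/4)(0.46661) = 0.46048.

0.460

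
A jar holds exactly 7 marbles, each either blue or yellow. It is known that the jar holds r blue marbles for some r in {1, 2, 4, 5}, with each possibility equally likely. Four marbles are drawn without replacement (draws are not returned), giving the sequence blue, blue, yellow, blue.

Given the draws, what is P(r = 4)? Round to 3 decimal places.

For each hypothesis, P(data | H) works out to: P(data | r = 1) = (1/7)(0/6) = 0; P(data | r = 2) = (2/7)(1/6)(5/5)(0/4) = 0; P(data | r = 4) = (4/7)(3/6)(3/5)(2/4) = 3/35; P(data | r = 5) = (5/7)(4/6)(2/5)(3/4) = 1/7.
The prior-weighted likelihoods are 1/4 · 0 = 0, 1/4 · 0 = 0, 1/4 · 3/35 = 3/140, 1/4 · 1/7 = 1/28; with total 2/35.
Hence P(r = 4 | data) = (3/140) / (2/35) = 3/8.

0.375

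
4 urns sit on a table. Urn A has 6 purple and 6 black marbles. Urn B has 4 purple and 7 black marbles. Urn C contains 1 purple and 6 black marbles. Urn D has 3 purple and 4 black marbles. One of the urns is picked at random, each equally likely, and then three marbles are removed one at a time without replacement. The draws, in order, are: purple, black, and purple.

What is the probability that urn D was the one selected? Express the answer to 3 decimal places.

0.341

For each hypothesis, P(data | H) works out to: P(data | urn A) = (6/12)(6/11)(5/10) = 0.13636; P(data | urn B) = (4/11)(7/10)(3/9) = 0.084848; P(data | urn C) = (1/7)(6/6)(0/5) = 0; P(data | urn D) = (3/7)(4/6)(2/5) = 0.11429.
Weighting by the prior gives 1/4 · 0.13636 = 0.034091, 1/4 · 0.084848 = 0.021212, 1/4 · 0 = 0, 1/4 · 0.11429 = 0.028571; with total 0.083874.
By Bayes' rule, P(urn D | data) = (0.028571) / (0.083874) = 0.34065.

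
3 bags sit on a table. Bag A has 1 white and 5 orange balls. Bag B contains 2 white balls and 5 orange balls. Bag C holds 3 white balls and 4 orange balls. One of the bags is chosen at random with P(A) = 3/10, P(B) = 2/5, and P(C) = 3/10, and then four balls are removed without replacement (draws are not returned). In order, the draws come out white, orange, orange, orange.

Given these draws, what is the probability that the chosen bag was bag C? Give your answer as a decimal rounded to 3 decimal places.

0.194

Compute the likelihood of the observed sequence for each case: P(data | bag A) = (1/6)(5/5)(4/4)(3/3) = 1/6; P(data | bag B) = (2/7)(5/6)(4/5)(3/4) = 1/7; P(data | bag C) = (3/7)(4/6)(3/5)(2/4) = 3/35.
Multiplying each by its prior: 3/10 · 1/6 = 1/20, 2/5 · 1/7 = 2/35, 3/10 · 3/35 = 9/350; summing to 93/700.
So P(bag C | data) = (9/350) / (93/700) = 6/31.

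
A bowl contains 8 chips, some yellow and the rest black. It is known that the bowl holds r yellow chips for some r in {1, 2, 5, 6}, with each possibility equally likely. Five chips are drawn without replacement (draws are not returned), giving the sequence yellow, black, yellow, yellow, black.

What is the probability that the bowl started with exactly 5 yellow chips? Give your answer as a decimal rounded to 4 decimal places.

0.6000

The likelihood of the observed sequence under each hypothesis: P(data | r = 1) = (1/8)(7/7)(0/6) = 0; P(data | r = 2) = (2/8)(6/7)(1/6)(0/5) = 0; P(data | r = 5) = (5/8)(3/7)(4/6)(3/5)(2/4) = 3/56; P(data | r = 6) = (6/8)(2/7)(5/6)(4/5)(1/4) = 1/28.
Weighting by the prior gives 1/4 · 0 = 0, 1/4 · 0 = 0, 1/4 · 3/56 = 3/224, 1/4 · 1/28 = 1/112; with total 5/224.
Therefore the posterior P(r = 5 | data) = (3/224) / (5/224) = 3/5.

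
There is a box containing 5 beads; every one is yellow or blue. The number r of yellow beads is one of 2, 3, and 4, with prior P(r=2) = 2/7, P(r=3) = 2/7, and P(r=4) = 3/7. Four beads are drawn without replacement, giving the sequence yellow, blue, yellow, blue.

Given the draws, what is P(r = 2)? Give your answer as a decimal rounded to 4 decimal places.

0.5000

Compute the likelihood of the observed sequence for each case: P(data | r = 2) = (2/5)(3/4)(1/3)(2/2) = 1/10; P(data | r = 3) = (3/5)(2/4)(2/3)(1/2) = 1/10; P(data | r = 4) = (4/5)(1/4)(3/3)(0/2) = 0.
Multiplying each by its prior: 2/7 · 1/10 = 1/35, 2/7 · 1/10 = 1/35, 3/7 · 0 = 0; summing to 2/35.
So P(r = 2 | data) = (1/35) / (2/35) = 1/2.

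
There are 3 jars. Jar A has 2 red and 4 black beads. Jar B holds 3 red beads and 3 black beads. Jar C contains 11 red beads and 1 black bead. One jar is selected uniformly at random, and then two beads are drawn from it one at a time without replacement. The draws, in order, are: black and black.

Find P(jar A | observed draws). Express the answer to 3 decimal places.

Under each hypothesis, the probability of the observed sequence is: P(data | jar A) = (4/6)(3/5) = 2/5; P(data | jar B) = (3/6)(2/5) = 1/5; P(data | jar C) = (1/12)(0/11) = 0.
The prior-weighted likelihoods are 1/3 · 2/5 = 2/15, 1/3 · 1/5 = 1/15, 1/3 · 0 = 0; these sum to 1/5.
Therefore the posterior P(jar A | data) = (2/15) / (1/5) = 2/3.

0.667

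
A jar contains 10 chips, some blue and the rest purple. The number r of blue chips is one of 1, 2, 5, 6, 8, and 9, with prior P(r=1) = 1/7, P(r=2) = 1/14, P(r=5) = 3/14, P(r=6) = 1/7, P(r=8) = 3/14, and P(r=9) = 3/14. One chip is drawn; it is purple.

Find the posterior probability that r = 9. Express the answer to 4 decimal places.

0.0517

Compute the likelihood of this draw for each case: P(data | r = 1) = (9/10) = 9/10; P(data | r = 2) = (8/10) = 4/5; P(data | r = 5) = (5/10) = 1/2; P(data | r = 6) = (4/10) = 2/5; P(data | r = 8) = (2/10) = 1/5; P(data | r = 9) = (1/10) = 1/10.
Multiplying each by its prior: 1/7 · 9/10 = 9/70, 1/14 · 4/5 = 2/35, 3/14 · 1/2 = 3/28, 1/7 · 2/5 = 2/35, 3/14 · 1/5 = 3/70, 3/14 · 1/10 = 3/140; with total 29/70.
Hence P(r = 9 | data) = (3/140) / (29/70) = 3/58.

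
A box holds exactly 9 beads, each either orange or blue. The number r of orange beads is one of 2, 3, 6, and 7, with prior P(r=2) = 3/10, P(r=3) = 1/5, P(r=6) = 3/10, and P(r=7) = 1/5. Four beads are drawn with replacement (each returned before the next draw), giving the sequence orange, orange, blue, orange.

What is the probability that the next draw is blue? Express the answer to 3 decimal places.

0.341

Under each hypothesis, the probability of the observed sequence is: P(data | r = 2) = (2/9)(2/9)(7/9)(2/9) = 0.0085353; P(data | r = 3) = (3/9)(3/9)(6/9)(3/9) = 0.024691; P(data | r = 6) = (6/9)(6/9)(3/9)(6/9) = 0.098765; P(data | r = 7) = (7/9)(7/9)(2/9)(7/9) = 0.10456.
The prior-weighted likelihoods are 3/10 · 0.0085353 = 0.0025606, 1/5 · 0.024691 = 0.0049383, 3/10 · 0.098765 = 0.02963, 1/5 · 0.10456 = 0.020911; with total 0.05804.
The posterior is then P(r = 2 | data) = 0.044118, P(r = 3 | data) = 0.085084, P(r = 6 | data) = 0.5105, P(r = 7 | data) = 0.36029.
Averaging over the posterior, P(blue next | data) = (7/9)(0.044118) + (2/3)(0.085084) + (1/3)(0.5105) + (2/9)(0.36029) = 0.34127.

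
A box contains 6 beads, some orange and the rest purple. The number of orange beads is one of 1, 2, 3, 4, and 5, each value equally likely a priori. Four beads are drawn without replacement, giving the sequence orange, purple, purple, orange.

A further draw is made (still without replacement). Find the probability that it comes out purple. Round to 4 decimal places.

For each hypothesis, P(data | H) works out to: P(data | r = 1) = (1/6)(5/5)(4/4)(0/3) = 0; P(data | r = 2) = (2/6)(4/5)(3/4)(1/3) = 1/15; P(data | r = 3) = (3/6)(3/5)(2/4)(2/3) = 1/10; P(data | r = 4) = (4/6)(2/5)(1/4)(3/3) = 1/15; P(data | r = 5) = (5/6)(1/5)(0/4) = 0.
The prior-weighted likelihoods are 1/5 · 0 = 0, 1/5 · 1/15 = 1/75, 1/5 · 1/10 = 1/50, 1/5 · 1/15 = 1/75, 1/5 · 0 = 0; summing to 7/150.
The posterior is then P(r = 1 | data) = 0, P(r = 2 | data) = 2/7, P(r = 3 | data) = 3/7, P(r = 4 | data) = 2/7, P(r = 5 | data) = 0.
Averaging over the posterior, P(purple next | data) = (1)(2/7) + (1/2)(3/7) + (0)(2/7) = 1/2.

0.5000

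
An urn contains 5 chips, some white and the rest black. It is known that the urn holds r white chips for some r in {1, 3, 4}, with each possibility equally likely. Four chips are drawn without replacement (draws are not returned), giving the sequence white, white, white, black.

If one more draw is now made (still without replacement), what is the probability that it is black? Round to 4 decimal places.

0.3333

Under each hypothesis, the probability of the observed sequence is: P(data | r = 1) = (1/5)(0/4) = 0; P(data | r = 3) = (3/5)(2/4)(1/3)(2/2) = 1/10; P(data | r = 4) = (4/5)(3/4)(2/3)(1/2) = 1/5.
The prior-weighted likelihoods are 1/3 · 0 = 0, 1/3 · 1/10 = 1/30, 1/3 · 1/5 = 1/15; these sum to 1/10.
Normalising, the posterior is P(r = 1 | data) = 0, P(r = 3 | data) = 1/3, P(r = 4 | data) = 2/3.
The predictive probability is P(black next | data) = (1)(1/3) + (0)(2/3) = 1/3.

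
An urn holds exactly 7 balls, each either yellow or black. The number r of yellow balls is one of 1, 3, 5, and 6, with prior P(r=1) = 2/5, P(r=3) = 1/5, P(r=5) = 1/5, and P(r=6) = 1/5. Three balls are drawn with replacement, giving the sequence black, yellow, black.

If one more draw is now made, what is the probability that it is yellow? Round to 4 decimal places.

The likelihood of the observed sequence under each hypothesis: P(data | r = 1) = (6/7)(1/7)(6/7) = 0.10496; P(data | r = 3) = (4/7)(3/7)(4/7) = 0.13994; P(data | r = 5) = (2/7)(5/7)(2/7) = 0.058309; P(data | r = 6) = (1/7)(6/7)(1/7) = 0.017493.
Multiplying each by its prior: 2/5 · 0.10496 = 0.041983, 1/5 · 0.13994 = 0.027988, 1/5 · 0.058309 = 0.011662, 1/5 · 0.017493 = 0.0034985; these sum to 0.085131.
Dividing through by the total gives posterior P(r = 1 | data) = 0.49315, P(r = 3 | data) = 0.32877, P(r = 5 | data) = 0.13699, P(r = 6 | data) = 0.041096.
The predictive probability is P(yellow next | data) = (1/7)(0.49315) + (3/7)(0.32877) + (5/7)(0.13699) + (6/7)(0.041096) = 0.34442.

0.3444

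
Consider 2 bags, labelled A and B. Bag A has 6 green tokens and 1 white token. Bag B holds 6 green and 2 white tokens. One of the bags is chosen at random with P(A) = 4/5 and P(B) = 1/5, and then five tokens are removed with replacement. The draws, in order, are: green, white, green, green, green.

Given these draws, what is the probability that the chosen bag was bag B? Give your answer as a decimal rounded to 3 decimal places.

0.204

For each hypothesis, P(data | H) works out to: P(data | bag A) = (6/7)(1/7)(6/7)(6/7)(6/7) = 0.077111; P(data | bag B) = (6/8)(2/8)(6/8)(6/8)(6/8) = 0.079102.
Weighting by the prior gives 4/5 · 0.077111 = 0.061689, 1/5 · 0.079102 = 0.01582; these sum to 0.077509.
By Bayes' rule, P(bag B | data) = (0.01582) / (0.077509) = 0.20411.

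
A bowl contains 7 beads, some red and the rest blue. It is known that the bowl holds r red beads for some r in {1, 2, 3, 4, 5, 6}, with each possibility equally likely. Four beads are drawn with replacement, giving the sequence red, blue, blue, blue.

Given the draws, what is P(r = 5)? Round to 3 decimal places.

Under each hypothesis, the probability of the observed sequence is: P(data | r = 1) = (1/7)(6/7)(6/7)(6/7) = 0.089963; P(data | r = 2) = (2/7)(5/7)(5/7)(5/7) = 0.10412; P(data | r = 3) = (3/7)(4/7)(4/7)(4/7) = 0.079967; P(data | r = 4) = (4/7)(3/7)(3/7)(3/7) = 0.044981; P(data | r = 5) = (5/7)(2/7)(2/7)(2/7) = 0.01666; P(data | r = 6) = (6/7)(1/7)(1/7)(1/7) = 0.002499.
The prior-weighted likelihoods are 1/6 · 0.089963 = 0.014994, 1/6 · 0.10412 = 0.017354, 1/6 · 0.079967 = 0.013328, 1/6 · 0.044981 = 0.0074969, 1/6 · 0.01666 = 0.0027766, 1/6 · 0.002499 = 0.00041649; with total 0.056365.
Hence P(r = 5 | data) = (0.0027766) / (0.056365) = 0.049261.

0.049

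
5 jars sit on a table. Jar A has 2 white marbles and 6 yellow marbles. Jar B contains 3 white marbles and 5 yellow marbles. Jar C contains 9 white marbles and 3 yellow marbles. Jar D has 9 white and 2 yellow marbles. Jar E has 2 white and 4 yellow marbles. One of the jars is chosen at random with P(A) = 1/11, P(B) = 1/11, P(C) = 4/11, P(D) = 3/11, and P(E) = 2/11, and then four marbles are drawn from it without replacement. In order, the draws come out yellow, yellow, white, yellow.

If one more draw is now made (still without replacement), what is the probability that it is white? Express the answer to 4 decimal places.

For each hypothesis, P(data | H) works out to: P(data | jar A) = (6/8)(5/7)(2/6)(4/5) = 0.14286; P(data | jar B) = (5/8)(4/7)(3/6)(3/5) = 0.10714; P(data | jar C) = (3/12)(2/11)(9/10)(1/9) = 0.0045455; P(data | jar D) = (2/11)(1/10)(9/9)(0/8) = 0; P(data | jar E) = (4/6)(3/5)(2/4)(2/3) = 0.13333.
The prior-weighted likelihoods are 1/11 · 0.14286 = 0.012987, 1/11 · 0.10714 = 0.0097403, 4/11 · 0.0045455 = 0.0016529, 3/11 · 0 = 0, 2/11 · 0.13333 = 0.024242; summing to 0.048623.
Dividing through by the total gives posterior P(jar A | data) = 0.2671, P(jar B | data) = 0.20032, P(jar C | data) = 0.033994, P(jar D | data) = 0, P(jar E | data) = 0.49858.
Averaging over the posterior, P(white next | data) = (1/4)(0.2671) + (1/2)(0.20032) + (1)(0.033994) + (1/2)(0.49858) = 0.45022.

0.4502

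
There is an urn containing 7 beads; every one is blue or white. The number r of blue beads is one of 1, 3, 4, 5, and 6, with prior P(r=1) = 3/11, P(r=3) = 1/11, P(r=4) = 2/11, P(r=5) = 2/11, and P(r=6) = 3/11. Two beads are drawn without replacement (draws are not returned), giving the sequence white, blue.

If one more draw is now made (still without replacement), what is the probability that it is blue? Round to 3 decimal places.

0.578

Compute the likelihood of the observed sequence for each case: P(data | r = 1) = (6/7)(1/6) = 1/7; P(data | r = 3) = (4/7)(3/6) = 2/7; P(data | r = 4) = (3/7)(4/6) = 2/7; P(data | r = 5) = (2/7)(5/6) = 5/21; P(data | r = 6) = (1/7)(6/6) = 1/7.
Weighting by the prior gives 3/11 · 1/7 = 3/77, 1/11 · 2/7 = 2/77, 2/11 · 2/7 = 4/77, 2/11 · 5/21 = 10/231, 3/11 · 1/7 = 3/77; summing to 46/231.
The posterior is then P(r = 1 | data) = 9/46, P(r = 3 | data) = 3/23, P(r = 4 | data) = 6/23, P(r = 5 | data) = 5/23, P(r = 6 | data) = 9/46.
Averaging over the posterior, P(blue next | data) = (0)(9/46) + (2/5)(3/23) + (3/5)(6/23) + (4/5)(5/23) + (1)(9/46) = 133/230.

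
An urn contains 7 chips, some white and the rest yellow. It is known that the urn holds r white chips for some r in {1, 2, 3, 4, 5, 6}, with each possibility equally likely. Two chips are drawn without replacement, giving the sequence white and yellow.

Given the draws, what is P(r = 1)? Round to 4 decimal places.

0.1071

The likelihood of the observed sequence under each hypothesis: P(data | r = 1) = (1/7)(6/6) = 1/7; P(data | r = 2) = (2/7)(5/6) = 5/21; P(data | r = 3) = (3/7)(4/6) = 2/7; P(data | r = 4) = (4/7)(3/6) = 2/7; P(data | r = 5) = (5/7)(2/6) = 5/21; P(data | r = 6) = (6/7)(1/6) = 1/7.
The prior-weighted likelihoods are 1/6 · 1/7 = 1/42, 1/6 · 5/21 = 5/126, 1/6 · 2/7 = 1/21, 1/6 · 2/7 = 1/21, 1/6 · 5/21 = 5/126, 1/6 · 1/7 = 1/42; with total 2/9.
By Bayes' rule, P(r = 1 | data) = (1/42) / (2/9) = 3/28.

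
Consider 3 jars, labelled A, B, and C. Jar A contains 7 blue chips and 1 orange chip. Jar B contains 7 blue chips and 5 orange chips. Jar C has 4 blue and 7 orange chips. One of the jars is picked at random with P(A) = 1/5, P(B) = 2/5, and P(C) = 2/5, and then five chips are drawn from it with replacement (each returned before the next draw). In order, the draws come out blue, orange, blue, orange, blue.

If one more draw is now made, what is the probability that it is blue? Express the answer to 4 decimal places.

0.5368

Compute the likelihood of the observed sequence for each case: P(data | jar A) = (7/8)(1/8)(7/8)(1/8)(7/8) = 0.010468; P(data | jar B) = (7/12)(5/12)(7/12)(5/12)(7/12) = 0.034461; P(data | jar C) = (4/11)(7/11)(4/11)(7/11)(4/11) = 0.019472.
Weighting by the prior gives 1/5 · 0.010468 = 0.0020935, 2/5 · 0.034461 = 0.013784, 2/5 · 0.019472 = 0.0077888; summing to 0.023667.
Dividing through by the total gives posterior P(jar A | data) = 0.088458, P(jar B | data) = 0.58244, P(jar C | data) = 0.3291.
Averaging over the posterior, P(blue next | data) = (7/8)(0.088458) + (7/12)(0.58244) + (4/11)(0.3291) = 0.53683.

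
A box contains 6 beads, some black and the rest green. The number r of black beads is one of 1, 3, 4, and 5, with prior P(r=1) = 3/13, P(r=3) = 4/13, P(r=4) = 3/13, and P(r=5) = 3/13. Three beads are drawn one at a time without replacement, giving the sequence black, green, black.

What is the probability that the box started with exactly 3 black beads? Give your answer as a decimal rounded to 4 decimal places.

0.3529

The likelihood of the observed sequence under each hypothesis: P(data | r = 1) = (1/6)(5/5)(0/4) = 0; P(data | r = 3) = (3/6)(3/5)(2/4) = 3/20; P(data | r = 4) = (4/6)(2/5)(3/4) = 1/5; P(data | r = 5) = (5/6)(1/5)(4/4) = 1/6.
Multiplying each by its prior: 3/13 · 0 = 0, 4/13 · 3/20 = 3/65, 3/13 · 1/5 = 3/65, 3/13 · 1/6 = 1/26; these sum to 17/130.
Therefore the posterior P(r = 3 | data) = (3/65) / (17/130) = 6/17.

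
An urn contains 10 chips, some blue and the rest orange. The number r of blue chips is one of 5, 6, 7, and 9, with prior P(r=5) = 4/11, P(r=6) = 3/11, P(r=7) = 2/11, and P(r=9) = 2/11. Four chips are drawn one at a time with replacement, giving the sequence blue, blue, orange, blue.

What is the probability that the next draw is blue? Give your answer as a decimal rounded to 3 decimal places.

0.646

The likelihood of the observed sequence under each hypothesis: P(data | r = 5) = (5/10)(5/10)(5/10)(5/10) = 0.0625; P(data | r = 6) = (6/10)(6/10)(4/10)(6/10) = 0.0864; P(data | r = 7) = (7/10)(7/10)(3/10)(7/10) = 0.1029; P(data | r = 9) = (9/10)(9/10)(1/10)(9/10) = 0.0729.
Multiplying each by its prior: 4/11 · 0.0625 = 0.022727, 3/11 · 0.0864 = 0.023564, 2/11 · 0.1029 = 0.018709, 2/11 · 0.0729 = 0.013255; with total 0.078255.
The posterior is then P(r = 5 | data) = 0.29043, P(r = 6 | data) = 0.30112, P(r = 7 | data) = 0.23908, P(r = 9 | data) = 0.16938.
The predictive probability is P(blue next | data) = (1/2)(0.29043) + (3/5)(0.30112) + (7/10)(0.23908) + (9/10)(0.16938) = 0.64568.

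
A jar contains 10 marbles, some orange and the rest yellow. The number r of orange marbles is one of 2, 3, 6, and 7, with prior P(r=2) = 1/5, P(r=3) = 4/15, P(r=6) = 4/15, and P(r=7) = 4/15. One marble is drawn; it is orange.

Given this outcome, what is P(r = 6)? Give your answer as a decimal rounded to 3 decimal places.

0.343

Compute the likelihood of this draw for each case: P(data | r = 2) = (2/10) = 1/5; P(data | r = 3) = (3/10) = 3/10; P(data | r = 6) = (6/10) = 3/5; P(data | r = 7) = (7/10) = 7/10.
The prior-weighted likelihoods are 1/5 · 1/5 = 1/25, 4/15 · 3/10 = 2/25, 4/15 · 3/5 = 4/25, 4/15 · 7/10 = 14/75; these sum to 7/15.
Hence P(r = 6 | data) = (4/25) / (7/15) = 12/35.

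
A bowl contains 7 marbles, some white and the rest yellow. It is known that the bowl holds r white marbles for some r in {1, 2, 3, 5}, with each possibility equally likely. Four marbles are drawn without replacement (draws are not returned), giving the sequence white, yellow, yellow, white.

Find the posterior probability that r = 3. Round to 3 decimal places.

0.474

For each hypothesis, P(data | H) works out to: P(data | r = 1) = (1/7)(6/6)(5/5)(0/4) = 0; P(data | r = 2) = (2/7)(5/6)(4/5)(1/4) = 1/21; P(data | r = 3) = (3/7)(4/6)(3/5)(2/4) = 3/35; P(data | r = 5) = (5/7)(2/6)(1/5)(4/4) = 1/21.
Multiplying each by its prior: 1/4 · 0 = 0, 1/4 · 1/21 = 1/84, 1/4 · 3/35 = 3/140, 1/4 · 1/21 = 1/84; with total 19/420.
So P(r = 3 | data) = (3/140) / (19/420) = 9/19.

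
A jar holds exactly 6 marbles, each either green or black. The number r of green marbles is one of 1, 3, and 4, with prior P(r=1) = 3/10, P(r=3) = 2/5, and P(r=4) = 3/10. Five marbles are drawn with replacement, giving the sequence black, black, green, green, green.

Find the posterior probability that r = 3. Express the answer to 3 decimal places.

Under each hypothesis, the probability of the observed sequence is: P(data | r = 1) = (5/6)(5/6)(1/6)(1/6)(1/6) = 0.003215; P(data | r = 3) = (3/6)(3/6)(3/6)(3/6)(3/6) = 0.03125; P(data | r = 4) = (2/6)(2/6)(4/6)(4/6)(4/6) = 0.032922.
Weighting by the prior gives 3/10 · 0.003215 = 0.00096451, 2/5 · 0.03125 = 0.0125, 3/10 · 0.032922 = 0.0098765; summing to 0.023341.
So P(r = 3 | data) = (0.0125) / (0.023341) = 0.53554.

0.536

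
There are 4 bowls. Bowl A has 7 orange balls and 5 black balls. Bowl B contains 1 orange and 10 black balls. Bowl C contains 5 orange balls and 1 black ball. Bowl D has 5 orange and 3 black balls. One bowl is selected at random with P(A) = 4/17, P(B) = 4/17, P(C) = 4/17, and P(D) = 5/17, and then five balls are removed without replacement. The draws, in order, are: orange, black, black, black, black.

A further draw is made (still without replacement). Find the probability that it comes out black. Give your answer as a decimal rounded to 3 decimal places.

Compute the likelihood of the observed sequence for each case: P(data | bowl A) = (7/12)(5/11)(4/10)(3/9)(2/8) = 0.0088384; P(data | bowl B) = (1/11)(10/10)(9/9)(8/8)(7/7) = 0.090909; P(data | bowl C) = (5/6)(1/5)(0/4) = 0; P(data | bowl D) = (5/8)(3/7)(2/6)(1/5)(0/4) = 0.
The prior-weighted likelihoods are 4/17 · 0.0088384 = 0.0020796, 4/17 · 0.090909 = 0.02139, 4/17 · 0 = 0, 5/17 · 0 = 0; these sum to 0.02347.
Normalising, the posterior is P(bowl A | data) = 0.088608, P(bowl B | data) = 0.91139, P(bowl C | data) = 0, P(bowl D | data) = 0.
So P(black next | data) = Σ P(black next | H) P(H | data) = (1/7)(0.088608) + (1)(0.91139) = 0.92405.

0.924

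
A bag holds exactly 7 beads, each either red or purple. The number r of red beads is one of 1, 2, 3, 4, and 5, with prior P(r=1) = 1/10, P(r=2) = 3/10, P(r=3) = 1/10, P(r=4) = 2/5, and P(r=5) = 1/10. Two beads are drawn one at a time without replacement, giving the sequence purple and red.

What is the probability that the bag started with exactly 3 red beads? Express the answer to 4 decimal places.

0.1132

The likelihood of the observed sequence under each hypothesis: P(data | r = 1) = (6/7)(1/6) = 1/7; P(data | r = 2) = (5/7)(2/6) = 5/21; P(data | r = 3) = (4/7)(3/6) = 2/7; P(data | r = 4) = (3/7)(4/6) = 2/7; P(data | r = 5) = (2/7)(5/6) = 5/21.
Weighting by the prior gives 1/10 · 1/7 = 1/70, 3/10 · 5/21 = 1/14, 1/10 · 2/7 = 1/35, 2/5 · 2/7 = 4/35, 1/10 · 5/21 = 1/42; summing to 53/210.
Hence P(r = 3 | data) = (1/35) / (53/210) = 6/53.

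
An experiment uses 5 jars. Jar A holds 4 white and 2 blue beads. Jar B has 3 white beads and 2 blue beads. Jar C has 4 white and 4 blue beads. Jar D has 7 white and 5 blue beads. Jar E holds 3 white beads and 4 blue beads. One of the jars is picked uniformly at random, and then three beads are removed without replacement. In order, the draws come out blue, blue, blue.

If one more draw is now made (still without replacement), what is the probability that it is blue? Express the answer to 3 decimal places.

0.229

For each hypothesis, P(data | H) works out to: P(data | jar A) = (2/6)(1/5)(0/4) = 0; P(data | jar B) = (2/5)(1/4)(0/3) = 0; P(data | jar C) = (4/8)(3/7)(2/6) = 0.071429; P(data | jar D) = (5/12)(4/11)(3/10) = 0.045455; P(data | jar E) = (4/7)(3/6)(2/5) = 0.11429.
Weighting by the prior gives 1/5 · 0 = 0, 1/5 · 0 = 0, 1/5 · 0.071429 = 0.014286, 1/5 · 0.045455 = 0.0090909, 1/5 · 0.11429 = 0.022857; these sum to 0.046234.
Normalising, the posterior is P(jar A | data) = 0, P(jar B | data) = 0, P(jar C | data) = 0.30899, P(jar D | data) = 0.19663, P(jar E | data) = 0.49438.
So P(blue next | data) = Σ P(blue next | H) P(H | data) = (1/5)(0.30899) + (2/9)(0.19663) + (1/4)(0.49438) = 0.22909.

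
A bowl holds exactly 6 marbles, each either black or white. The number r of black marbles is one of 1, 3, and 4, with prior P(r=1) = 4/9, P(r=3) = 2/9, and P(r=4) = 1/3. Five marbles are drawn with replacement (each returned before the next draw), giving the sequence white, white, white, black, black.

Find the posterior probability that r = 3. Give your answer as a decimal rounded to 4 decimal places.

0.3547

Compute the likelihood of the observed sequence for each case: P(data | r = 1) = (5/6)(5/6)(5/6)(1/6)(1/6) = 0.016075; P(data | r = 3) = (3/6)(3/6)(3/6)(3/6)(3/6) = 0.03125; P(data | r = 4) = (2/6)(2/6)(2/6)(4/6)(4/6) = 0.016461.
The prior-weighted likelihoods are 4/9 · 0.016075 = 0.0071445, 2/9 · 0.03125 = 0.0069444, 1/3 · 0.016461 = 0.005487; summing to 0.019576.
Therefore the posterior P(r = 3 | data) = (0.0069444) / (0.019576) = 0.35474.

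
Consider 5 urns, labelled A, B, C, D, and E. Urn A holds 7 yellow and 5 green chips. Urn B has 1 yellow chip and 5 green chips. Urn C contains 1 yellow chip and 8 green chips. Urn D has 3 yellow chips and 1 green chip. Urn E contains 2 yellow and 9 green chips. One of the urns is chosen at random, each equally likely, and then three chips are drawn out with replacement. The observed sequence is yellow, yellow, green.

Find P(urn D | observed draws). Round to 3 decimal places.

Compute the likelihood of the observed sequence for each case: P(data | urn A) = (7/12)(7/12)(5/12) = 0.14178; P(data | urn B) = (1/6)(1/6)(5/6) = 0.023148; P(data | urn C) = (1/9)(1/9)(8/9) = 0.010974; P(data | urn D) = (3/4)(3/4)(1/4) = 0.14062; P(data | urn E) = (2/11)(2/11)(9/11) = 0.027047.
Weighting by the prior gives 1/5 · 0.14178 = 0.028356, 1/5 · 0.023148 = 0.0046296, 1/5 · 0.010974 = 0.0021948, 1/5 · 0.14062 = 0.028125, 1/5 · 0.027047 = 0.0054095; with total 0.068715.
Hence P(urn D | data) = (0.028125) / (0.068715) = 0.4093.

0.409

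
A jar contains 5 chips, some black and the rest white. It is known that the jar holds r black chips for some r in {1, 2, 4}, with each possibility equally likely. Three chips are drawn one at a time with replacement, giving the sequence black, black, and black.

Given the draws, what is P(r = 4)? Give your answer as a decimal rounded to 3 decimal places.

0.877

The likelihood of the observed sequence under each hypothesis: P(data | r = 1) = (1/5)(1/5)(1/5) = 1/125; P(data | r = 2) = (2/5)(2/5)(2/5) = 8/125; P(data | r = 4) = (4/5)(4/5)(4/5) = 64/125.
Weighting by the prior gives 1/3 · 1/125 = 1/375, 1/3 · 8/125 = 8/375, 1/3 · 64/125 = 64/375; with total 73/375.
So P(r = 4 | data) = (64/375) / (73/375) = 64/73.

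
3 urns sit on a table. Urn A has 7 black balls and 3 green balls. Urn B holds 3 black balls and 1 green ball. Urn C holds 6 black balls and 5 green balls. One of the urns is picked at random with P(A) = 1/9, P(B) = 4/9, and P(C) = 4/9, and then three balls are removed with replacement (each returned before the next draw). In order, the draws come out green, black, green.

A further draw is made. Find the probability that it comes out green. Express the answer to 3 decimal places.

For each hypothesis, P(data | H) works out to: P(data | urn A) = (3/10)(7/10)(3/10) = 0.063; P(data | urn B) = (1/4)(3/4)(1/4) = 0.046875; P(data | urn C) = (5/11)(6/11)(5/11) = 0.1127.
Multiplying each by its prior: 1/9 · 0.063 = 0.007, 4/9 · 0.046875 = 0.020833, 4/9 · 0.1127 = 0.050088; with total 0.077921.
Dividing through by the total gives posterior P(urn A | data) = 0.089835, P(urn B | data) = 0.26736, P(urn C | data) = 0.6428.
So P(green next | data) = Σ P(green next | H) P(H | data) = (3/10)(0.089835) + (1/4)(0.26736) + (5/11)(0.6428) = 0.38597.

0.386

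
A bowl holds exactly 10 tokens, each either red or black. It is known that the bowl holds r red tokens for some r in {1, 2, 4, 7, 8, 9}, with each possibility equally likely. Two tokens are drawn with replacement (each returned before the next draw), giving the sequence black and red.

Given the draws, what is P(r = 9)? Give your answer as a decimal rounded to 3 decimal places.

For each hypothesis, P(data | H) works out to: P(data | r = 1) = (9/10)(1/10) = 9/100; P(data | r = 2) = (8/10)(2/10) = 4/25; P(data | r = 4) = (6/10)(4/10) = 6/25; P(data | r = 7) = (3/10)(7/10) = 21/100; P(data | r = 8) = (2/10)(8/10) = 4/25; P(data | r = 9) = (1/10)(9/10) = 9/100.
Weighting by the prior gives 1/6 · 9/100 = 3/200, 1/6 · 4/25 = 2/75, 1/6 · 6/25 = 1/25, 1/6 · 21/100 = 7/200, 1/6 · 4/25 = 2/75, 1/6 · 9/100 = 3/200; summing to 19/120.
Therefore the posterior P(r = 9 | data) = (3/200) / (19/120) = 9/95.

0.095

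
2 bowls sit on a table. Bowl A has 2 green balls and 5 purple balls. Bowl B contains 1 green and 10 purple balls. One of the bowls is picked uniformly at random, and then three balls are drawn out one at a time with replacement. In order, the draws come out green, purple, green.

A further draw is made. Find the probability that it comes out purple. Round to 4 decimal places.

0.7365

The likelihood of the observed sequence under each hypothesis: P(data | bowl A) = (2/7)(5/7)(2/7) = 0.058309; P(data | bowl B) = (1/11)(10/11)(1/11) = 0.0075131.
Multiplying each by its prior: 1/2 · 0.058309 = 0.029155, 1/2 · 0.0075131 = 0.0037566; these sum to 0.032911.
The posterior is then P(bowl A | data) = 0.88586, P(bowl B | data) = 0.11414.
Averaging over the posterior, P(purple next | data) = (5/7)(0.88586) + (10/11)(0.11414) = 0.73652.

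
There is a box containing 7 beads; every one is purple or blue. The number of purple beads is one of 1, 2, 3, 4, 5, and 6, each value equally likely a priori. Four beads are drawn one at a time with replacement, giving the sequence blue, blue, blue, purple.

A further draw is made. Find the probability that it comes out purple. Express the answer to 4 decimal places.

0.3448

Compute the likelihood of the observed sequence for each case: P(data | r = 1) = (6/7)(6/7)(6/7)(1/7) = 0.089963; P(data | r = 2) = (5/7)(5/7)(5/7)(2/7) = 0.10412; P(data | r = 3) = (4/7)(4/7)(4/7)(3/7) = 0.079967; P(data | r = 4) = (3/7)(3/7)(3/7)(4/7) = 0.044981; P(data | r = 5) = (2/7)(2/7)(2/7)(5/7) = 0.01666; P(data | r = 6) = (1/7)(1/7)(1/7)(6/7) = 0.002499.
Weighting by the prior gives 1/6 · 0.089963 = 0.014994, 1/6 · 0.10412 = 0.017354, 1/6 · 0.079967 = 0.013328, 1/6 · 0.044981 = 0.0074969, 1/6 · 0.01666 = 0.0027766, 1/6 · 0.002499 = 0.00041649; with total 0.056365.
The posterior is then P(r = 1 | data) = 0.26601, P(r = 2 | data) = 0.30788, P(r = 3 | data) = 0.23645, P(r = 4 | data) = 0.133, P(r = 5 | data) = 0.049261, P(r = 6 | data) = 0.0073892.
Averaging over the posterior, P(purple next | data) = (1/7)(0.26601) + (2/7)(0.30788) + (3/7)(0.23645) + (4/7)(0.133) + (5/7)(0.049261) + (6/7)(0.0073892) = 0.34483.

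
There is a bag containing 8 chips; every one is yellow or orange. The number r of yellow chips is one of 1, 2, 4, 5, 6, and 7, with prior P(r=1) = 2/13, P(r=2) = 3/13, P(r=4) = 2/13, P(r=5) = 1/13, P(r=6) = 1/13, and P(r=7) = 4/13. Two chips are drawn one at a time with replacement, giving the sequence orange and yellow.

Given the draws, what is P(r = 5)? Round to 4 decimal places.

Compute the likelihood of the observed sequence for each case: P(data | r = 1) = (7/8)(1/8) = 7/64; P(data | r = 2) = (6/8)(2/8) = 3/16; P(data | r = 4) = (4/8)(4/8) = 1/4; P(data | r = 5) = (3/8)(5/8) = 15/64; P(data | r = 6) = (2/8)(6/8) = 3/16; P(data | r = 7) = (1/8)(7/8) = 7/64.
Multiplying each by its prior: 2/13 · 7/64 = 7/416, 3/13 · 3/16 = 9/208, 2/13 · 1/4 = 1/26, 1/13 · 15/64 = 15/832, 1/13 · 3/16 = 3/208, 4/13 · 7/64 = 7/208; summing to 137/832.
So P(r = 5 | data) = (15/832) / (137/832) = 15/137.

0.1095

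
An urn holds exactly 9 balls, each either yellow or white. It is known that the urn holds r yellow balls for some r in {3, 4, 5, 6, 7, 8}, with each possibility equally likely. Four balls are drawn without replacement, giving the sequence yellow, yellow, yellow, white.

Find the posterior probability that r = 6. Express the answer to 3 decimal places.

0.238

The likelihood of the observed sequence under each hypothesis: P(data | r = 3) = (3/9)(2/8)(1/7)(6/6) = 1/84; P(data | r = 4) = (4/9)(3/8)(2/7)(5/6) = 5/126; P(data | r = 5) = (5/9)(4/8)(3/7)(4/6) = 5/63; P(data | r = 6) = (6/9)(5/8)(4/7)(3/6) = 5/42; P(data | r = 7) = (7/9)(6/8)(5/7)(2/6) = 5/36; P(data | r = 8) = (8/9)(7/8)(6/7)(1/6) = 1/9.
The prior-weighted likelihoods are 1/6 · 1/84 = 1/504, 1/6 · 5/126 = 5/756, 1/6 · 5/63 = 5/378, 1/6 · 5/42 = 5/252, 1/6 · 5/36 = 5/216, 1/6 · 1/9 = 1/54; these sum to 1/12.
By Bayes' rule, P(r = 6 | data) = (5/252) / (1/12) = 5/21.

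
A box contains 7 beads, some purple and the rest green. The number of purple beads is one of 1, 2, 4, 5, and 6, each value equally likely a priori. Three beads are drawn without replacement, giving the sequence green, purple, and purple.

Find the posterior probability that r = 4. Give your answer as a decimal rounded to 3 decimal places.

Under each hypothesis, the probability of the observed sequence is: P(data | r = 1) = (6/7)(1/6)(0/5) = 0; P(data | r = 2) = (5/7)(2/6)(1/5) = 1/21; P(data | r = 4) = (3/7)(4/6)(3/5) = 6/35; P(data | r = 5) = (2/7)(5/6)(4/5) = 4/21; P(data | r = 6) = (1/7)(6/6)(5/5) = 1/7.
The prior-weighted likelihoods are 1/5 · 0 = 0, 1/5 · 1/21 = 1/105, 1/5 · 6/35 = 6/175, 1/5 · 4/21 = 4/105, 1/5 · 1/7 = 1/35; these sum to 58/525.
So P(r = 4 | data) = (6/175) / (58/525) = 9/29.

0.310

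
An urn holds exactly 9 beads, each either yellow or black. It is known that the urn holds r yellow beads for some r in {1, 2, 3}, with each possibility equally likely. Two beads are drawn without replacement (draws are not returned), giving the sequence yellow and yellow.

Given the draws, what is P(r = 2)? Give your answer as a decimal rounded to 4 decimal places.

Compute the likelihood of the observed sequence for each case: P(data | r = 1) = (1/9)(0/8) = 0; P(data | r = 2) = (2/9)(1/8) = 1/36; P(data | r = 3) = (3/9)(2/8) = 1/12.
Multiplying each by its prior: 1/3 · 0 = 0, 1/3 · 1/36 = 1/108, 1/3 · 1/12 = 1/36; summing to 1/27.
By Bayes' rule, P(r = 2 | data) = (1/108) / (1/27) = 1/4.

0.2500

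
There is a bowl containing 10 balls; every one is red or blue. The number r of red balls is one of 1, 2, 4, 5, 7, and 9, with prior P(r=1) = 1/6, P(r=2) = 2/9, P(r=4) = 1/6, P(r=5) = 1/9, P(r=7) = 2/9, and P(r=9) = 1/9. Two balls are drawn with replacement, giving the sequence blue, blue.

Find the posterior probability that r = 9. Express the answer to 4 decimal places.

0.0029

Compute the likelihood of the observed sequence for each case: P(data | r = 1) = (9/10)(9/10) = 81/100; P(data | r = 2) = (8/10)(8/10) = 16/25; P(data | r = 4) = (6/10)(6/10) = 9/25; P(data | r = 5) = (5/10)(5/10) = 1/4; P(data | r = 7) = (3/10)(3/10) = 9/100; P(data | r = 9) = (1/10)(1/10) = 1/100.
Weighting by the prior gives 1/6 · 81/100 = 27/200, 2/9 · 16/25 = 32/225, 1/6 · 9/25 = 3/50, 1/9 · 1/4 = 1/36, 2/9 · 9/100 = 1/50, 1/9 · 1/100 = 1/900; these sum to 139/360.
Hence P(r = 9 | data) = (1/900) / (139/360) = 2/695.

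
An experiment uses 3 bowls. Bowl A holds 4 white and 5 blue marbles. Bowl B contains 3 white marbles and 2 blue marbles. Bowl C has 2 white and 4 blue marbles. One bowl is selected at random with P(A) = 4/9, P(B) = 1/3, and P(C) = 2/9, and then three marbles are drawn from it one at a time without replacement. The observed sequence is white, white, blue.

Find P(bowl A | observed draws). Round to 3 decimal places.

Compute the likelihood of the observed sequence for each case: P(data | bowl A) = (4/9)(3/8)(5/7) = 5/42; P(data | bowl B) = (3/5)(2/4)(2/3) = 1/5; P(data | bowl C) = (2/6)(1/5)(4/4) = 1/15.
Multiplying each by its prior: 4/9 · 5/42 = 10/189, 1/3 · 1/5 = 1/15, 2/9 · 1/15 = 2/135; these sum to 127/945.
By Bayes' rule, P(bowl A | data) = (10/189) / (127/945) = 50/127.

0.394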